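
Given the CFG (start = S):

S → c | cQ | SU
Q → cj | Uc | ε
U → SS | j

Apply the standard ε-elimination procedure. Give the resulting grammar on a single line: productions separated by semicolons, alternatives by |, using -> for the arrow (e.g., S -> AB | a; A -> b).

S -> c | SU | cQ; Q -> Uc | cj; U -> j | SS

Nullable set: {Q}.
S -> cQ: Q nullable, giving c | cQ.
Drop Q -> ε.
Unchanged (no nullable symbols): S -> SU; S -> c; Q -> Uc; Q -> cj; U -> SS; U -> j.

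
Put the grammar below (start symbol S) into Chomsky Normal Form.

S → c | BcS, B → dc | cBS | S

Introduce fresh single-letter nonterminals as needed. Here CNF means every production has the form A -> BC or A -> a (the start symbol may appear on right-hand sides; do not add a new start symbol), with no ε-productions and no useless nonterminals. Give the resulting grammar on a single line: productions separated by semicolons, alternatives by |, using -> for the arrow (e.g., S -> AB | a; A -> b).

No ε-productions.
After unit-elimination: S -> c | BcS; B -> c | dc | BcS | cBS.
TERM: introduce A -> c, C -> d and substitute in every rule of length ≥2.
BIN: B -> ABS becomes B -> AD, D -> BS; B -> BAS becomes B -> BE, E -> AS; S -> BAS becomes S -> BF, F -> AS.

S -> c | BF; A -> c; B -> c | AD | BE | CA; C -> d; D -> BS; E -> AS; F -> AS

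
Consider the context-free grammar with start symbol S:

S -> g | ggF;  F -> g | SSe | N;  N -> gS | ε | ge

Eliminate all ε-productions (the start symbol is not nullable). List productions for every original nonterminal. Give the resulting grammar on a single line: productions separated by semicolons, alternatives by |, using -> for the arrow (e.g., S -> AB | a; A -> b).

Nullable set: {F, N}.
S -> ggF: F nullable, giving gg | ggF.
F -> N: N nullable, giving N.
Drop N -> ε.
Unchanged (no nullable symbols): S -> g; F -> SSe; F -> g; N -> gS; N -> ge.

S -> g | gg | ggF; F -> N | g | SSe; N -> gS | ge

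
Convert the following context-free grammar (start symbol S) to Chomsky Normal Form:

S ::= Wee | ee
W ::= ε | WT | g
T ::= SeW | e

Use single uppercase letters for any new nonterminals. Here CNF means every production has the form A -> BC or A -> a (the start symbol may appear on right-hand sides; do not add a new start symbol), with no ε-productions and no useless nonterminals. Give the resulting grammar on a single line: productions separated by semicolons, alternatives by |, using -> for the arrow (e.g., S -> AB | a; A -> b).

Nullable: {W}; after ε-elimination: S -> ee | Wee; T -> e | Se | SeW; W -> T | g | WT.
After unit-elimination: S -> ee | Wee; T -> e | Se | SeW; W -> e | g | Se | WT | SeW.
TERM: introduce A -> e and substitute in every rule of length ≥2.
BIN: S -> WAA becomes S -> WB, B -> AA; T -> SAW becomes T -> SC, C -> AW; W -> SAW becomes W -> SD, D -> AW.

S -> AA | WB; A -> e; B -> AA; C -> AW; D -> AW; T -> e | SA | SC; W -> e | g | SA | SD | WT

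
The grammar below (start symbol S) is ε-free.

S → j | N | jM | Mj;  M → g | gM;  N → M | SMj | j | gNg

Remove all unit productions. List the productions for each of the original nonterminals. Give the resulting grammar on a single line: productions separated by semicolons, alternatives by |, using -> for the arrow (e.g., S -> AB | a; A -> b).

Unit productions: N->M, S->N.
Unit pairs (A ⇒* B via units): (N,M), (S,M), (S,N).
S: inherits non-unit rules of {M, N, S} → Mj | SMj | g | gM | gNg | j | jM.
M: inherits non-unit rules of {M} → g | gM.
N: inherits non-unit rules of {M, N} → SMj | g | gM | gNg | j.

S -> g | j | Mj | gM | jM | SMj | gNg; M -> g | gM; N -> g | j | gM | SMj | gNg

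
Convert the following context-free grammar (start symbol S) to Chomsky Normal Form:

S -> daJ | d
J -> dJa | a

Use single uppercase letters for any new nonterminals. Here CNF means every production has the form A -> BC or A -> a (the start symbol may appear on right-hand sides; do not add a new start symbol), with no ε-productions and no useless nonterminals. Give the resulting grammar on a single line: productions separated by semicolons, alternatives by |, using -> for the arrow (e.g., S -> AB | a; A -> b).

S -> d | AD; A -> d; B -> a; C -> JB; D -> BJ; J -> a | AC

No ε-productions.
No unit productions to eliminate.
TERM: introduce B -> a, A -> d and substitute in every rule of length ≥2.
BIN: J -> AJB becomes J -> AC, C -> JB; S -> ABJ becomes S -> AD, D -> BJ.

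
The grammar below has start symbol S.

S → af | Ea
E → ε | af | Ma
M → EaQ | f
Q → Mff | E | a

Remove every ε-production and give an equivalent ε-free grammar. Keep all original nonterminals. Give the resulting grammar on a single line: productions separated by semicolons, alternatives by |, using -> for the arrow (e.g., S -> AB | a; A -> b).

Nullable set: {E, Q}.
S -> Ea: E nullable, giving Ea | a.
Drop E -> ε.
M -> EaQ: E, Q nullable, giving Ea | EaQ | a | aQ.
Q -> E: E nullable, giving E.
Unchanged (no nullable symbols): S -> af; E -> Ma; E -> af; M -> f; Q -> Mff; Q -> a.

S -> a | Ea | af; E -> Ma | af; M -> a | f | Ea | aQ | EaQ; Q -> E | a | Mff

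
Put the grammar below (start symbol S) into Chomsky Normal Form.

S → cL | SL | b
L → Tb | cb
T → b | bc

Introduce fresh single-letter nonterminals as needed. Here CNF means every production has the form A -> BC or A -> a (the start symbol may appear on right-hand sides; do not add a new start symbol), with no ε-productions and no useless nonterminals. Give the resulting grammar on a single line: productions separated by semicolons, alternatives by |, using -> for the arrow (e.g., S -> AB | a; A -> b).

S -> b | BL | SL; A -> b; B -> c; L -> BA | TA; T -> b | AB

No ε-productions.
No unit productions to eliminate.
TERM: introduce A -> b, B -> c and substitute in every rule of length ≥2.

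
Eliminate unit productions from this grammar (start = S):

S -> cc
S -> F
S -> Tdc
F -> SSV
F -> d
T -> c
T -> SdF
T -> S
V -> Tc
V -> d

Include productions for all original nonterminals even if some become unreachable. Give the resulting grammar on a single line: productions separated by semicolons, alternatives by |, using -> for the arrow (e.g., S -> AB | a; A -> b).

S -> d | cc | SSV | Tdc; F -> d | SSV; T -> c | d | cc | SSV | SdF | Tdc; V -> d | Tc

Unit productions: S->F, T->S.
Unit pairs (A ⇒* B via units): (S,F), (T,F), (T,S).
S: inherits non-unit rules of {F, S} → SSV | Tdc | cc | d.
F: inherits non-unit rules of {F} → SSV | d.
T: inherits non-unit rules of {F, S, T} → SSV | SdF | Tdc | c | cc | d.
V: inherits non-unit rules of {V} → Tc | d.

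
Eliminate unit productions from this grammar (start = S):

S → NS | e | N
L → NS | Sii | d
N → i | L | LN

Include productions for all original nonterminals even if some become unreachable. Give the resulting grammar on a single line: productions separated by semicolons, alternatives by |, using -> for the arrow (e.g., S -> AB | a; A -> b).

S -> d | e | i | LN | NS | Sii; L -> d | NS | Sii; N -> d | i | LN | NS | Sii

Unit productions: N->L, S->N.
Unit pairs (A ⇒* B via units): (N,L), (S,L), (S,N).
S: inherits non-unit rules of {L, N, S} → LN | NS | Sii | d | e | i.
L: inherits non-unit rules of {L} → NS | Sii | d.
N: inherits non-unit rules of {L, N} → LN | NS | Sii | d | i.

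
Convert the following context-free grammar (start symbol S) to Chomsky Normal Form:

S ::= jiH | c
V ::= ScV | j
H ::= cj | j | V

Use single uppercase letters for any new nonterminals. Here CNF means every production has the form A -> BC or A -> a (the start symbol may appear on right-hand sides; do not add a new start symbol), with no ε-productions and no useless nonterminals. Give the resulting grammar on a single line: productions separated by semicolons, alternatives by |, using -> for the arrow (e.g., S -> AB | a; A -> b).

S -> c | BE; A -> c; B -> j; C -> i; D -> AV; E -> CH; F -> AV; H -> j | AB | SD; V -> j | SF

No ε-productions.
After unit-elimination: S -> c | jiH; H -> j | cj | ScV; V -> j | ScV.
TERM: introduce A -> c, C -> i, B -> j and substitute in every rule of length ≥2.
BIN: H -> SAV becomes H -> SD, D -> AV; S -> BCH becomes S -> BE, E -> CH; V -> SAV becomes V -> SF, F -> AV.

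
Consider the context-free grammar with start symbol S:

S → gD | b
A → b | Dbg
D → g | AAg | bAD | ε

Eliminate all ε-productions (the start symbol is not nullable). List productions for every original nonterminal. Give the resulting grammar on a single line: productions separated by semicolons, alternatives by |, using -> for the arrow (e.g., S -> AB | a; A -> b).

Nullable set: {D}.
S -> gD: D nullable, giving g | gD.
A -> Dbg: D nullable, giving Dbg | bg.
Drop D -> ε.
D -> bAD: D nullable, giving bA | bAD.
Unchanged (no nullable symbols): S -> b; A -> b; D -> AAg; D -> g.

S -> b | g | gD; A -> b | bg | Dbg; D -> g | bA | AAg | bAD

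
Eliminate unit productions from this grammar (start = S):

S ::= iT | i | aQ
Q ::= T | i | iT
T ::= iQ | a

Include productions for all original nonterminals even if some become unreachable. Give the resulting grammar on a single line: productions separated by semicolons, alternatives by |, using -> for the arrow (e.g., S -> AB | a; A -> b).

S -> i | aQ | iT; Q -> a | i | iQ | iT; T -> a | iQ

Unit productions: Q->T.
Unit pairs (A ⇒* B via units): (Q,T).
S: inherits non-unit rules of {S} → aQ | i | iT.
Q: inherits non-unit rules of {Q, T} → a | i | iQ | iT.
T: inherits non-unit rules of {T} → a | iQ.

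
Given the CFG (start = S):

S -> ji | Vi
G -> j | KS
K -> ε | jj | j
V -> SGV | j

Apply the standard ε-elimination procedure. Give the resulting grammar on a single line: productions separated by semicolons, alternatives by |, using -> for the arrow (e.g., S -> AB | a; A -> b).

Nullable set: {K}.
G -> KS: K nullable, giving KS | S.
Drop K -> ε.
Unchanged (no nullable symbols): S -> Vi; S -> ji; G -> j; K -> j; K -> jj; V -> SGV; V -> j.

S -> Vi | ji; G -> S | j | KS; K -> j | jj; V -> j | SGV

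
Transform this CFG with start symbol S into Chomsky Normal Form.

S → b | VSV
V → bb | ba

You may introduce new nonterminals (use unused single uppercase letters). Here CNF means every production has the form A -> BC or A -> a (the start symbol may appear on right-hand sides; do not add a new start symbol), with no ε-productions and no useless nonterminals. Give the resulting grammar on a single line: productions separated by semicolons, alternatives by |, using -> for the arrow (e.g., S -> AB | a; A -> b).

S -> b | VC; A -> b; B -> a; C -> SV; V -> AA | AB

No ε-productions.
No unit productions to eliminate.
TERM: introduce B -> a, A -> b and substitute in every rule of length ≥2.
BIN: S -> VSV becomes S -> VC, C -> SV.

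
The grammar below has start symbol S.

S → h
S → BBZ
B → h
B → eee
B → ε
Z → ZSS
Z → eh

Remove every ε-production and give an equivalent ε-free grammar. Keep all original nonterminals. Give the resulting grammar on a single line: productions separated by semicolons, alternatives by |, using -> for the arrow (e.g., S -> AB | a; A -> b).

S -> Z | h | BZ | BBZ; B -> h | eee; Z -> eh | ZSS

Nullable set: {B}.
S -> BBZ: B, B nullable, giving BBZ | BZ | Z.
Drop B -> ε.
Unchanged (no nullable symbols): S -> h; B -> eee; B -> h; Z -> ZSS; Z -> eh.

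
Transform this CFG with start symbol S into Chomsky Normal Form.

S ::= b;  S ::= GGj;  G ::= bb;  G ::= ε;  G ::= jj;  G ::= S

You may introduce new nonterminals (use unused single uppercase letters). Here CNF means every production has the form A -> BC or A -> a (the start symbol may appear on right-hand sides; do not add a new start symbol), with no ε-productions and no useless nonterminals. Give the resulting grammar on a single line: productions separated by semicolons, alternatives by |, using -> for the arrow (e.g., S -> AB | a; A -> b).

S -> b | j | GA | GD; A -> j; B -> b; C -> GA; D -> GA; G -> b | j | AA | BB | GA | GC

Nullable: {G}; after ε-elimination: S -> b | j | Gj | GGj; G -> S | bb | jj.
After unit-elimination: S -> b | j | Gj | GGj; G -> b | j | Gj | bb | jj | GGj.
TERM: introduce B -> b, A -> j and substitute in every rule of length ≥2.
BIN: G -> GGA becomes G -> GC, C -> GA; S -> GGA becomes S -> GD, D -> GA.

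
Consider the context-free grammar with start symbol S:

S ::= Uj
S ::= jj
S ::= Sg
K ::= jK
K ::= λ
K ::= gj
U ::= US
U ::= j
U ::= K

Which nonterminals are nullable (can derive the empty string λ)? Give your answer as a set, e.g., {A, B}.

{K, U}

Directly nullable (have an ε-rule): {K}.
U is nullable via U -> K (every symbol on the right is already known nullable).
Not nullable: S — each has a terminal in every rule's right-hand side or depends on a non-nullable symbol.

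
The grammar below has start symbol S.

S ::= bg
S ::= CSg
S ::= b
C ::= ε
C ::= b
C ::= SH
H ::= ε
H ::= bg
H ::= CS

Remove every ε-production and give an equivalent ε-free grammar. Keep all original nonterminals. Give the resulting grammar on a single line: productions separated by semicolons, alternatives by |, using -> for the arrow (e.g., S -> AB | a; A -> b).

S -> b | Sg | bg | CSg; C -> S | b | SH; H -> S | CS | bg

Nullable set: {C, H}.
S -> CSg: C nullable, giving CSg | Sg.
Drop C -> ε.
C -> SH: H nullable, giving S | SH.
Drop H -> ε.
H -> CS: C nullable, giving CS | S.
Unchanged (no nullable symbols): S -> b; S -> bg; C -> b; H -> bg.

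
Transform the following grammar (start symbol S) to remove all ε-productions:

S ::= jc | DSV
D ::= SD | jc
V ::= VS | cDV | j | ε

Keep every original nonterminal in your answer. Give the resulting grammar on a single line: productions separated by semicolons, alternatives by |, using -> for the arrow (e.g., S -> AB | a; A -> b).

S -> DS | jc | DSV; D -> SD | jc; V -> S | j | VS | cD | cDV

Nullable set: {V}.
S -> DSV: V nullable, giving DS | DSV.
Drop V -> ε.
V -> VS: V nullable, giving S | VS.
V -> cDV: V nullable, giving cD | cDV.
Unchanged (no nullable symbols): S -> jc; D -> SD; D -> jc; V -> j.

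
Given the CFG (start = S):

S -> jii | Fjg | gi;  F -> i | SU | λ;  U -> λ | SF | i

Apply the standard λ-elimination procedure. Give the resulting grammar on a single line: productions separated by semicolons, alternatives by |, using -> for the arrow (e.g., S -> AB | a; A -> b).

Nullable set: {F, U}.
S -> Fjg: F nullable, giving Fjg | jg.
Drop F -> λ.
F -> SU: U nullable, giving S | SU.
Drop U -> λ.
U -> SF: F nullable, giving S | SF.
Unchanged (no nullable symbols): S -> gi; S -> jii; F -> i; U -> i.

S -> gi | jg | Fjg | jii; F -> S | i | SU; U -> S | i | SF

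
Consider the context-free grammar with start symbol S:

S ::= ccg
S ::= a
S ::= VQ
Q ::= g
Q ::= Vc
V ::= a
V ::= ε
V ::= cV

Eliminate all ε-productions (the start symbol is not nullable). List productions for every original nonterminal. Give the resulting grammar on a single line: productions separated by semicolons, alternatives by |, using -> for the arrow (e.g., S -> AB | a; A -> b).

S -> Q | a | VQ | ccg; Q -> c | g | Vc; V -> a | c | cV

Nullable set: {V}.
S -> VQ: V nullable, giving Q | VQ.
Q -> Vc: V nullable, giving Vc | c.
Drop V -> ε.
V -> cV: V nullable, giving c | cV.
Unchanged (no nullable symbols): S -> a; S -> ccg; Q -> g; V -> a.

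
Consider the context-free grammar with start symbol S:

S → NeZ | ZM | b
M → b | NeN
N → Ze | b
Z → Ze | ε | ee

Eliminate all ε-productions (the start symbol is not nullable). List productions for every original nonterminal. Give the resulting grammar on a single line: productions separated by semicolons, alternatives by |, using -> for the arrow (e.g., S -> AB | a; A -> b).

Nullable set: {Z}.
S -> NeZ: Z nullable, giving Ne | NeZ.
S -> ZM: Z nullable, giving M | ZM.
N -> Ze: Z nullable, giving Ze | e.
Drop Z -> ε.
Z -> Ze: Z nullable, giving Ze | e.
Unchanged (no nullable symbols): S -> b; M -> NeN; M -> b; N -> b; Z -> ee.

S -> M | b | Ne | ZM | NeZ; M -> b | NeN; N -> b | e | Ze; Z -> e | Ze | ee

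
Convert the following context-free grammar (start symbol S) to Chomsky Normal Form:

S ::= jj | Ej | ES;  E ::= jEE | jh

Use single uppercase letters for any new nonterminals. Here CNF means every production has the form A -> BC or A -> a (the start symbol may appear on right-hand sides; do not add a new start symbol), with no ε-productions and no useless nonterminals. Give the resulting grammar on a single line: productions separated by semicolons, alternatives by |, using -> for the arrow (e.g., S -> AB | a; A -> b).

No ε-productions.
No unit productions to eliminate.
TERM: introduce B -> h, A -> j and substitute in every rule of length ≥2.
BIN: E -> AEE becomes E -> AC, C -> EE.

S -> AA | EA | ES; A -> j; B -> h; C -> EE; E -> AB | AC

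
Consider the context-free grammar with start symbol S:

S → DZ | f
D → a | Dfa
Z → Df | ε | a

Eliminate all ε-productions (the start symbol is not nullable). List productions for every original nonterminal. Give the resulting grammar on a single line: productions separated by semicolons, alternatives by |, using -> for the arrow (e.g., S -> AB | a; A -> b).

S -> D | f | DZ; D -> a | Dfa; Z -> a | Df

Nullable set: {Z}.
S -> DZ: Z nullable, giving D | DZ.
Drop Z -> ε.
Unchanged (no nullable symbols): S -> f; D -> Dfa; D -> a; Z -> Df; Z -> a.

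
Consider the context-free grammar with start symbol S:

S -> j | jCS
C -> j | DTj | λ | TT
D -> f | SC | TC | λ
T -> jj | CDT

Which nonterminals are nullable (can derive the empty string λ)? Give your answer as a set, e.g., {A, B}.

Directly nullable (have an ε-rule): {C, D}.
Not nullable: S, T — each has a terminal in every rule's right-hand side or depends on a non-nullable symbol.

{C, D}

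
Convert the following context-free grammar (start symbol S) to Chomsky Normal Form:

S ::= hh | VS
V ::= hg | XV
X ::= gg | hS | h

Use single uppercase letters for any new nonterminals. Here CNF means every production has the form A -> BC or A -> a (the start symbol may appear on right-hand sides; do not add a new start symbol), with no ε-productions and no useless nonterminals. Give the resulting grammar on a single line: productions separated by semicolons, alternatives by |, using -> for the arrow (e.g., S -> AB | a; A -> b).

No ε-productions.
No unit productions to eliminate.
TERM: introduce B -> g, A -> h and substitute in every rule of length ≥2.

S -> AA | VS; A -> h; B -> g; V -> AB | XV; X -> h | AS | BB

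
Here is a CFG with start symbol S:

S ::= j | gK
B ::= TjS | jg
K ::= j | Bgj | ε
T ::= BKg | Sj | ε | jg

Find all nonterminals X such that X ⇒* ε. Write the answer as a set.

{K, T}

Directly nullable (have an ε-rule): {K, T}.
Not nullable: B, S — each has a terminal in every rule's right-hand side or depends on a non-nullable symbol.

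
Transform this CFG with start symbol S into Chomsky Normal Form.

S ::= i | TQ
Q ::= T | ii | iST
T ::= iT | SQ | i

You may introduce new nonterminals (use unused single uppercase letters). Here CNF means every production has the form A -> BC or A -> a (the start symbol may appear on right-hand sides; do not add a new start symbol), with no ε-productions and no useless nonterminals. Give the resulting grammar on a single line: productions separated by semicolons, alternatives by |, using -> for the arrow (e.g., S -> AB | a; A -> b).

No ε-productions.
After unit-elimination: S -> i | TQ; Q -> i | SQ | iT | ii | iST; T -> i | SQ | iT.
TERM: introduce A -> i and substitute in every rule of length ≥2.
BIN: Q -> AST becomes Q -> AB, B -> ST.

S -> i | TQ; A -> i; B -> ST; Q -> i | AA | AB | AT | SQ; T -> i | AT | SQ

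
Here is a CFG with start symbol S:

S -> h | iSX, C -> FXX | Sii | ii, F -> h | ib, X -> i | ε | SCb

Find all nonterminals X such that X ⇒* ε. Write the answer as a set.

Directly nullable (have an ε-rule): {X}.
Not nullable: C, F, S — each has a terminal in every rule's right-hand side or depends on a non-nullable symbol.

{X}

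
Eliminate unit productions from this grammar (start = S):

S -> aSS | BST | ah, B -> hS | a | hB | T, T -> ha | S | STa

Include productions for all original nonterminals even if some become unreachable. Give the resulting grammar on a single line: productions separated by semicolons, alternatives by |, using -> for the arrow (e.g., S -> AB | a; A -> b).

S -> ah | BST | aSS; B -> a | ah | hB | hS | ha | BST | STa | aSS; T -> ah | ha | BST | STa | aSS

Unit productions: B->T, T->S.
Unit pairs (A ⇒* B via units): (B,S), (B,T), (T,S).
S: inherits non-unit rules of {S} → BST | aSS | ah.
B: inherits non-unit rules of {B, S, T} → BST | STa | a | aSS | ah | hB | hS | ha.
T: inherits non-unit rules of {S, T} → BST | STa | aSS | ah | ha.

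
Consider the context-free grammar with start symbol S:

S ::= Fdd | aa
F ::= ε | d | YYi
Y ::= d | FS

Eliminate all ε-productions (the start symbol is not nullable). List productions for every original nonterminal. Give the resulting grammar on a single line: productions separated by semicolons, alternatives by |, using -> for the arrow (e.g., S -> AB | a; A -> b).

S -> aa | dd | Fdd; F -> d | YYi; Y -> S | d | FS

Nullable set: {F}.
S -> Fdd: F nullable, giving Fdd | dd.
Drop F -> ε.
Y -> FS: F nullable, giving FS | S.
Unchanged (no nullable symbols): S -> aa; F -> YYi; F -> d; Y -> d.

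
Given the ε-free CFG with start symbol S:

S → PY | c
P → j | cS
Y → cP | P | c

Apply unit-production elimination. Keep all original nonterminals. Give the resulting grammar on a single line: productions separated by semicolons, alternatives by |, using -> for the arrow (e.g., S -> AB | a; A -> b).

S -> c | PY; P -> j | cS; Y -> c | j | cP | cS

Unit productions: Y->P.
Unit pairs (A ⇒* B via units): (Y,P).
S: inherits non-unit rules of {S} → PY | c.
P: inherits non-unit rules of {P} → cS | j.
Y: inherits non-unit rules of {P, Y} → c | cP | cS | j.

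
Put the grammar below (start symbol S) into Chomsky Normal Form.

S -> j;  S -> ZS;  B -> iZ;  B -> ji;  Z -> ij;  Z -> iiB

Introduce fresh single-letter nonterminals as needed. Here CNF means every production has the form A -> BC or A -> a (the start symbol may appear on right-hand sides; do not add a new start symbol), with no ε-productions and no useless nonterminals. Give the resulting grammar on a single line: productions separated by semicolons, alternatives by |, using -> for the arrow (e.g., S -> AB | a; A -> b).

No ε-productions.
No unit productions to eliminate.
TERM: introduce A -> i, C -> j and substitute in every rule of length ≥2.
BIN: Z -> AAB becomes Z -> AD, D -> AB.

S -> j | ZS; A -> i; B -> AZ | CA; C -> j; D -> AB; Z -> AC | AD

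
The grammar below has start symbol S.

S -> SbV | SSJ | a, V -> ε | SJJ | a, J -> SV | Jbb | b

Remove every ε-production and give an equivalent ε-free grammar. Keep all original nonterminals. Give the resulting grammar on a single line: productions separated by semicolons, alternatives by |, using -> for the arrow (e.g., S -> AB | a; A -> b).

S -> a | Sb | SSJ | SbV; J -> S | b | SV | Jbb; V -> a | SJJ

Nullable set: {V}.
S -> SbV: V nullable, giving Sb | SbV.
J -> SV: V nullable, giving S | SV.
Drop V -> ε.
Unchanged (no nullable symbols): S -> SSJ; S -> a; J -> Jbb; J -> b; V -> SJJ; V -> a.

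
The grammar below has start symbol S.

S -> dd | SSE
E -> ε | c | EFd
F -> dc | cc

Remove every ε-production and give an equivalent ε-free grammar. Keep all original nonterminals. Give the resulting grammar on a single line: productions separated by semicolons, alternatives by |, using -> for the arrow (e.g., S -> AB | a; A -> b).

S -> SS | dd | SSE; E -> c | Fd | EFd; F -> cc | dc

Nullable set: {E}.
S -> SSE: E nullable, giving SS | SSE.
Drop E -> ε.
E -> EFd: E nullable, giving EFd | Fd.
Unchanged (no nullable symbols): S -> dd; E -> c; F -> cc; F -> dc.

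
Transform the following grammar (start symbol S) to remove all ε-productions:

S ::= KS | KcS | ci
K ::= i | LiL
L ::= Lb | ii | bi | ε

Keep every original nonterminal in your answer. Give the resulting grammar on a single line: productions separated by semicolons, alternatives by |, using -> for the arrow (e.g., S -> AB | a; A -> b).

Nullable set: {L}.
K -> LiL: L, L nullable, giving Li | LiL | i | iL.
Drop L -> ε.
L -> Lb: L nullable, giving Lb | b.
Unchanged (no nullable symbols): S -> KS; S -> KcS; S -> ci; K -> i; L -> bi; L -> ii.

S -> KS | ci | KcS; K -> i | Li | iL | LiL; L -> b | Lb | bi | ii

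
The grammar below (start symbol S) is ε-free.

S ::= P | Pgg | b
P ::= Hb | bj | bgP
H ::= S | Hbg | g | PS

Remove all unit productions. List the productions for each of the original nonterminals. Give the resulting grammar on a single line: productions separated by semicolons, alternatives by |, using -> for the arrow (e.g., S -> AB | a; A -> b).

Unit productions: H->S, S->P.
Unit pairs (A ⇒* B via units): (H,P), (H,S), (S,P).
S: inherits non-unit rules of {P, S} → Hb | Pgg | b | bgP | bj.
H: inherits non-unit rules of {H, P, S} → Hb | Hbg | PS | Pgg | b | bgP | bj | g.
P: inherits non-unit rules of {P} → Hb | bgP | bj.

S -> b | Hb | bj | Pgg | bgP; H -> b | g | Hb | PS | bj | Hbg | Pgg | bgP; P -> Hb | bj | bgP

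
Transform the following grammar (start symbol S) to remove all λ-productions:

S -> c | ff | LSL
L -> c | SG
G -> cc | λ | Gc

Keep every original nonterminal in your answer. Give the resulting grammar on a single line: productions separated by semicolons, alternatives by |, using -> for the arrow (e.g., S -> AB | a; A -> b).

S -> c | ff | LSL; G -> c | Gc | cc; L -> S | c | SG

Nullable set: {G}.
Drop G -> λ.
G -> Gc: G nullable, giving Gc | c.
L -> SG: G nullable, giving S | SG.
Unchanged (no nullable symbols): S -> LSL; S -> c; S -> ff; G -> cc; L -> c.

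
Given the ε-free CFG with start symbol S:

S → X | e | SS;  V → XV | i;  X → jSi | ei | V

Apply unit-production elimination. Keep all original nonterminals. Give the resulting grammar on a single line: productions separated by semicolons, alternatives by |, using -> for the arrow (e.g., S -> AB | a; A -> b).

S -> e | i | SS | XV | ei | jSi; V -> i | XV; X -> i | XV | ei | jSi

Unit productions: S->X, X->V.
Unit pairs (A ⇒* B via units): (S,V), (S,X), (X,V).
S: inherits non-unit rules of {S, V, X} → SS | XV | e | ei | i | jSi.
V: inherits non-unit rules of {V} → XV | i.
X: inherits non-unit rules of {V, X} → XV | ei | i | jSi.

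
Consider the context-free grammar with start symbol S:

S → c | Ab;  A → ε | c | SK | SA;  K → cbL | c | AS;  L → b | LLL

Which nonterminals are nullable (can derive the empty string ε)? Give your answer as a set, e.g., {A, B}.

{A}

Directly nullable (have an ε-rule): {A}.
Not nullable: K, L, S — each has a terminal in every rule's right-hand side or depends on a non-nullable symbol.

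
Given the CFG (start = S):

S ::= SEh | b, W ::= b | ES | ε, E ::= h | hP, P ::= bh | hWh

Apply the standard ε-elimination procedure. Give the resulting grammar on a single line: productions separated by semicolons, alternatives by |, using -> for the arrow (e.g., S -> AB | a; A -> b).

Nullable set: {W}.
P -> hWh: W nullable, giving hWh | hh.
Drop W -> ε.
Unchanged (no nullable symbols): S -> SEh; S -> b; E -> h; E -> hP; P -> bh; W -> ES; W -> b.

S -> b | SEh; E -> h | hP; P -> bh | hh | hWh; W -> b | ES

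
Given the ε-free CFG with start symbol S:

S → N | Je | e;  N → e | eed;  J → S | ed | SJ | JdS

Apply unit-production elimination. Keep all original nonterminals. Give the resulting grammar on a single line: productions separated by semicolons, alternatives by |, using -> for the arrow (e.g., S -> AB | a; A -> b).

Unit productions: J->S, S->N.
Unit pairs (A ⇒* B via units): (J,N), (J,S), (S,N).
S: inherits non-unit rules of {N, S} → Je | e | eed.
J: inherits non-unit rules of {J, N, S} → JdS | Je | SJ | e | ed | eed.
N: inherits non-unit rules of {N} → e | eed.

S -> e | Je | eed; J -> e | Je | SJ | ed | JdS | eed; N -> e | eed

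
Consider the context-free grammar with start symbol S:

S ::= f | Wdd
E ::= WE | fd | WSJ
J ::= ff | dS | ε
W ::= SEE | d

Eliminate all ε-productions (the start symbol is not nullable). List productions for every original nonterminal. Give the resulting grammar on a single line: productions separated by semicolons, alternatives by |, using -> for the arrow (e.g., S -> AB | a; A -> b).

S -> f | Wdd; E -> WE | WS | fd | WSJ; J -> dS | ff; W -> d | SEE

Nullable set: {J}.
E -> WSJ: J nullable, giving WS | WSJ.
Drop J -> ε.
Unchanged (no nullable symbols): S -> Wdd; S -> f; E -> WE; E -> fd; J -> dS; J -> ff; W -> SEE; W -> d.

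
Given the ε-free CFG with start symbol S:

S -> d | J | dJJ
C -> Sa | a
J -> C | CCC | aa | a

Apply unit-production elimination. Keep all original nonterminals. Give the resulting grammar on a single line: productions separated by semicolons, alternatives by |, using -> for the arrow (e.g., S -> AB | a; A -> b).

Unit productions: J->C, S->J.
Unit pairs (A ⇒* B via units): (J,C), (S,C), (S,J).
S: inherits non-unit rules of {C, J, S} → CCC | Sa | a | aa | d | dJJ.
C: inherits non-unit rules of {C} → Sa | a.
J: inherits non-unit rules of {C, J} → CCC | Sa | a | aa.

S -> a | d | Sa | aa | CCC | dJJ; C -> a | Sa; J -> a | Sa | aa | CCC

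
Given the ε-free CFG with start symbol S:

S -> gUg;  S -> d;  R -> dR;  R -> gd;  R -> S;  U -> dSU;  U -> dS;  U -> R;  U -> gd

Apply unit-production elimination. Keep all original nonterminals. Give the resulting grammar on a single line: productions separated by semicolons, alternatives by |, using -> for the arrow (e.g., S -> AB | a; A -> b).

Unit productions: R->S, U->R.
Unit pairs (A ⇒* B via units): (R,S), (U,R), (U,S).
S: inherits non-unit rules of {S} → d | gUg.
R: inherits non-unit rules of {R, S} → d | dR | gUg | gd.
U: inherits non-unit rules of {R, S, U} → d | dR | dS | dSU | gUg | gd.

S -> d | gUg; R -> d | dR | gd | gUg; U -> d | dR | dS | gd | dSU | gUg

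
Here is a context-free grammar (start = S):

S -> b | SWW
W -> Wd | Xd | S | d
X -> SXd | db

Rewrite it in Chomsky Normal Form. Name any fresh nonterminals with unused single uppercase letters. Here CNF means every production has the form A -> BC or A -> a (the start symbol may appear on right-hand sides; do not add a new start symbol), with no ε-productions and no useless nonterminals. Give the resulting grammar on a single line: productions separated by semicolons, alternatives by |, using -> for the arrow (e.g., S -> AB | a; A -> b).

No ε-productions.
After unit-elimination: S -> b | SWW; W -> b | d | Wd | Xd | SWW; X -> db | SXd.
TERM: introduce B -> b, A -> d and substitute in every rule of length ≥2.
BIN: S -> SWW becomes S -> SC, C -> WW; W -> SWW becomes W -> SD, D -> WW; X -> SXA becomes X -> SE, E -> XA.

S -> b | SC; A -> d; B -> b; C -> WW; D -> WW; E -> XA; W -> b | d | SD | WA | XA; X -> AB | SE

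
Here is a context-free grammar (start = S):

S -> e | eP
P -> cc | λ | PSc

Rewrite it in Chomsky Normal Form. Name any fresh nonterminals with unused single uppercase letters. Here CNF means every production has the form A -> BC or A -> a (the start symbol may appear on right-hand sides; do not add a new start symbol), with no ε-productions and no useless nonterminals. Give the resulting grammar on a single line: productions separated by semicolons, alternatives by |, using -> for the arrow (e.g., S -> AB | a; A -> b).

S -> e | BP; A -> c; B -> e; C -> SA; P -> AA | PC | SA

Nullable: {P}; after ε-elimination: S -> e | eP; P -> Sc | cc | PSc.
No unit productions to eliminate.
TERM: introduce A -> c, B -> e and substitute in every rule of length ≥2.
BIN: P -> PSA becomes P -> PC, C -> SA.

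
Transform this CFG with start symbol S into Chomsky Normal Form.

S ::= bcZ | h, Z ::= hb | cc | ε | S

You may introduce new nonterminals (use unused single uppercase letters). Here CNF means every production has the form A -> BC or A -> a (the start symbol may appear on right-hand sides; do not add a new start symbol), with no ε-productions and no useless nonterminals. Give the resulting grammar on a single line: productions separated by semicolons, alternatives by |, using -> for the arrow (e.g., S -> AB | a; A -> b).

S -> h | AB | AD; A -> b; B -> c; C -> h; D -> BZ; E -> BZ; Z -> h | AB | AE | BB | CA

Nullable: {Z}; after ε-elimination: S -> h | bc | bcZ; Z -> S | cc | hb.
After unit-elimination: S -> h | bc | bcZ; Z -> h | bc | cc | hb | bcZ.
TERM: introduce A -> b, B -> c, C -> h and substitute in every rule of length ≥2.
BIN: S -> ABZ becomes S -> AD, D -> BZ; Z -> ABZ becomes Z -> AE, E -> BZ.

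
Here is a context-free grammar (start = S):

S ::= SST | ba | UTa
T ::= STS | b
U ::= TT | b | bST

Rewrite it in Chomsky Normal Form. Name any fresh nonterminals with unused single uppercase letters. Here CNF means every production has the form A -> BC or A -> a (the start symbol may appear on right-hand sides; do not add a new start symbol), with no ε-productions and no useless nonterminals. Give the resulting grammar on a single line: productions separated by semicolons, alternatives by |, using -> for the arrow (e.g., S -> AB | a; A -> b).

No ε-productions.
No unit productions to eliminate.
TERM: introduce A -> a, B -> b and substitute in every rule of length ≥2.
BIN: S -> SST becomes S -> SC, C -> ST; S -> UTA becomes S -> UD, D -> TA; T -> STS becomes T -> SE, E -> TS; U -> BST becomes U -> BF, F -> ST.

S -> BA | SC | UD; A -> a; B -> b; C -> ST; D -> TA; E -> TS; F -> ST; T -> b | SE; U -> b | BF | TT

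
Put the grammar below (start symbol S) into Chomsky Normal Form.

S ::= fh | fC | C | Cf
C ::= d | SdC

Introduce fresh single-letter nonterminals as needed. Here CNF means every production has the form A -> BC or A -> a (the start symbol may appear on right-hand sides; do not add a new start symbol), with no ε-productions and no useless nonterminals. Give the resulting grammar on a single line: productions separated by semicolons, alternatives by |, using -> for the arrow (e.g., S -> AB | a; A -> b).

No ε-productions.
After unit-elimination: S -> d | Cf | fC | fh | SdC; C -> d | SdC.
TERM: introduce A -> d, B -> f, D -> h and substitute in every rule of length ≥2.
BIN: C -> SAC becomes C -> SE, E -> AC; S -> SAC becomes S -> SF, F -> AC.

S -> d | BC | BD | CB | SF; A -> d; B -> f; C -> d | SE; D -> h; E -> AC; F -> AC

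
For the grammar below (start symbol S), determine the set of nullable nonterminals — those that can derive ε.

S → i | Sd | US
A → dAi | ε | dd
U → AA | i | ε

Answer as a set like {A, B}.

Directly nullable (have an ε-rule): {A, U}.
Not nullable: S — each has a terminal in every rule's right-hand side or depends on a non-nullable symbol.

{A, U}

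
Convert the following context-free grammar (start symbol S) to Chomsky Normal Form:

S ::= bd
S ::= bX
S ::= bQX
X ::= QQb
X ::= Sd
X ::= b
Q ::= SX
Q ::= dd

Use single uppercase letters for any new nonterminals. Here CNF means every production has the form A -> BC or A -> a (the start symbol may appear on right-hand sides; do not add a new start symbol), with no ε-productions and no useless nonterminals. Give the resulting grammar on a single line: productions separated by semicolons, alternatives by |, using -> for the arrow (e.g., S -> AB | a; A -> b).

No ε-productions.
No unit productions to eliminate.
TERM: introduce B -> b, A -> d and substitute in every rule of length ≥2.
BIN: S -> BQX becomes S -> BC, C -> QX; X -> QQB becomes X -> QD, D -> QB.

S -> BA | BC | BX; A -> d; B -> b; C -> QX; D -> QB; Q -> AA | SX; X -> b | QD | SA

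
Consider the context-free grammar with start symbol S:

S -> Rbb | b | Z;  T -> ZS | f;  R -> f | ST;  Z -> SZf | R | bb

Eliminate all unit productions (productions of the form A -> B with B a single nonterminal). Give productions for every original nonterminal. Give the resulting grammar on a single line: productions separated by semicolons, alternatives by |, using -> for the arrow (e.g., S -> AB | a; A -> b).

Unit productions: S->Z, Z->R.
Unit pairs (A ⇒* B via units): (S,R), (S,Z), (Z,R).
S: inherits non-unit rules of {R, S, Z} → Rbb | ST | SZf | b | bb | f.
R: inherits non-unit rules of {R} → ST | f.
T: inherits non-unit rules of {T} → ZS | f.
Z: inherits non-unit rules of {R, Z} → ST | SZf | bb | f.

S -> b | f | ST | bb | Rbb | SZf; R -> f | ST; T -> f | ZS; Z -> f | ST | bb | SZf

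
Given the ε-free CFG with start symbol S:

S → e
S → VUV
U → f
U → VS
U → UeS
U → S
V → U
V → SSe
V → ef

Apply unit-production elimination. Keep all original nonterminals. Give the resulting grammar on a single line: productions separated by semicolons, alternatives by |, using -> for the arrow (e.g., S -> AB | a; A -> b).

S -> e | VUV; U -> e | f | VS | UeS | VUV; V -> e | f | VS | ef | SSe | UeS | VUV

Unit productions: U->S, V->U.
Unit pairs (A ⇒* B via units): (U,S), (V,S), (V,U).
S: inherits non-unit rules of {S} → VUV | e.
U: inherits non-unit rules of {S, U} → UeS | VS | VUV | e | f.
V: inherits non-unit rules of {S, U, V} → SSe | UeS | VS | VUV | e | ef | f.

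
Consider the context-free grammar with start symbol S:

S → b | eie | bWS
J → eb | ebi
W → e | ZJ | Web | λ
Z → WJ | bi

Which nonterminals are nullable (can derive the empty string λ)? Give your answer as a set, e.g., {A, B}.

{W}

Directly nullable (have an ε-rule): {W}.
Not nullable: J, S, Z — each has a terminal in every rule's right-hand side or depends on a non-nullable symbol.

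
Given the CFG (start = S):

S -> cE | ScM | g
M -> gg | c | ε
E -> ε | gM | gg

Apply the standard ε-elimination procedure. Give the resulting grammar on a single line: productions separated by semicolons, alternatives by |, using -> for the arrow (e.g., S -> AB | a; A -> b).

S -> c | g | Sc | cE | ScM; E -> g | gM | gg; M -> c | gg

Nullable set: {E, M}.
S -> ScM: M nullable, giving Sc | ScM.
S -> cE: E nullable, giving c | cE.
Drop E -> ε.
E -> gM: M nullable, giving g | gM.
Drop M -> ε.
Unchanged (no nullable symbols): S -> g; E -> gg; M -> c; M -> gg.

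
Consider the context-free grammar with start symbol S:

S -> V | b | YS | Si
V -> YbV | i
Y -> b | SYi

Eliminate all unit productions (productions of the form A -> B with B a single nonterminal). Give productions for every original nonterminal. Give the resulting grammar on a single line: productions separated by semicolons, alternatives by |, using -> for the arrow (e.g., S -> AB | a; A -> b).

Unit productions: S->V.
Unit pairs (A ⇒* B via units): (S,V).
S: inherits non-unit rules of {S, V} → Si | YS | YbV | b | i.
V: inherits non-unit rules of {V} → YbV | i.
Y: inherits non-unit rules of {Y} → SYi | b.

S -> b | i | Si | YS | YbV; V -> i | YbV; Y -> b | SYi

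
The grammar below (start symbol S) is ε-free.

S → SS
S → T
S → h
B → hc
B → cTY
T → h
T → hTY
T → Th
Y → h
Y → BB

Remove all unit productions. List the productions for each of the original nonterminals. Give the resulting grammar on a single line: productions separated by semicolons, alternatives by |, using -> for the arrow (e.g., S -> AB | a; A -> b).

S -> h | SS | Th | hTY; B -> hc | cTY; T -> h | Th | hTY; Y -> h | BB

Unit productions: S->T.
Unit pairs (A ⇒* B via units): (S,T).
S: inherits non-unit rules of {S, T} → SS | Th | h | hTY.
B: inherits non-unit rules of {B} → cTY | hc.
T: inherits non-unit rules of {T} → Th | h | hTY.
Y: inherits non-unit rules of {Y} → BB | h.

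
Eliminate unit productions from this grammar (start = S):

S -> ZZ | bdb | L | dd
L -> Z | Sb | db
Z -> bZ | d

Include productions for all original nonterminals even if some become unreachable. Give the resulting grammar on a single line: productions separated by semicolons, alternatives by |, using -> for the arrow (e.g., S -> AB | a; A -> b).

Unit productions: L->Z, S->L.
Unit pairs (A ⇒* B via units): (L,Z), (S,L), (S,Z).
S: inherits non-unit rules of {L, S, Z} → Sb | ZZ | bZ | bdb | d | db | dd.
L: inherits non-unit rules of {L, Z} → Sb | bZ | d | db.
Z: inherits non-unit rules of {Z} → bZ | d.

S -> d | Sb | ZZ | bZ | db | dd | bdb; L -> d | Sb | bZ | db; Z -> d | bZ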